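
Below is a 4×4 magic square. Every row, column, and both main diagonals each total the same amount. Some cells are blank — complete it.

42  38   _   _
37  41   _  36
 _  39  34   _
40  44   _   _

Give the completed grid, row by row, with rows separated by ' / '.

Column 2 is already complete: 38 + 41 + 39 + 44 = 162, so that is the magic constant.
From row 2, 162 − (37 + 41 + 36) gives (2,3) = 48.
Column 1 needs 162; the known cells sum to 119, so (3,1) = 43.
Using main diagonal: 42 + 41 + 34 + ? → (4,4) = 162 − 117 = 45.
The remaining cell in anti-diagonal is (1,4) = 162 − 127 = 35.
The remaining cell in row 1 is (1,3) = 162 − 115 = 47.
Row 3 needs 162; the known cells sum to 116, so (3,4) = 46.
Row 4 needs 162; the known cells sum to 129, so (4,3) = 33.

42 38 47 35 / 37 41 48 36 / 43 39 34 46 / 40 44 33 45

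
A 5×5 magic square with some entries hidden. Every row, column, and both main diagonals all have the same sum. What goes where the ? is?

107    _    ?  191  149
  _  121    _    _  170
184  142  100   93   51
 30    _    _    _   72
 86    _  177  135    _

58

Row 3 is complete and sums to 570; that is the magic constant.
Using column 1: 107 + 184 + 30 + 86 + ? → (2,1) = 570 − 407 = 163.
From column 5, 570 − (149 + 170 + 51 + 72) gives (5,5) = 128.
Using main diagonal: 107 + 121 + 100 + 128 + ? → (4,4) = 570 − 456 = 114.
From row 5, 570 − (86 + 177 + 135 + 128) gives (5,2) = 44.
Column 4 must total 570; the given cells sum to 533, so (2,4) = 37.
From anti-diagonal, 570 − (149 + 37 + 100 + 86) gives (4,2) = 198.
The remaining cell in row 2 is (2,3) = 570 − 491 = 79.
Using row 4: 30 + 198 + 114 + 72 + ? → (4,3) = 570 − 414 = 156.
The remaining cell in column 2 is (1,2) = 570 − 505 = 65.
Column 3 must total 570; the given cells sum to 512, so (1,3) = 58.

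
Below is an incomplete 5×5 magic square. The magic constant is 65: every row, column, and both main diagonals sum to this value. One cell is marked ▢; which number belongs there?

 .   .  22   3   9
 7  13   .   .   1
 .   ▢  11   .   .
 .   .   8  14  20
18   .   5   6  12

Row 5 needs 65; the known cells sum to 41, so (5,2) = 24.
The remaining cell in column 3 is (2,3) = 65 − 46 = 19.
Column 5: 9 + 1 + 20 + 12 + ? = 65, so (3,5) = 23.
The remaining cell in main diagonal is (1,1) = 65 − 50 = 15.
The remaining cell in row 1 is (1,2) = 65 − 49 = 16.
The remaining cell in row 2 is (2,4) = 65 − 40 = 25.
Column 4 must total 65; the given cells sum to 48, so (3,4) = 17.
Anti-diagonal must total 65; the given cells sum to 63, so (4,2) = 2.
Row 4 needs 65; the known cells sum to 44, so (4,1) = 21.
Column 1: 15 + 7 + 21 + 18 + ? = 65, so (3,1) = 4.
From column 2, 65 − (16 + 13 + 2 + 24) gives (3,2) = 10.

10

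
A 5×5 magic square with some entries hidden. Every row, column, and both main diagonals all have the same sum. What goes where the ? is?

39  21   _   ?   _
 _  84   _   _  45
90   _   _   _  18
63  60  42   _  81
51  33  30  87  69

Row 5 is complete and sums to 270; that is the magic constant.
Using row 4: 63 + 60 + 42 + 81 + ? → (4,4) = 270 − 246 = 24.
Column 1 needs 270; the known cells sum to 243, so (2,1) = 27.
Column 2: 21 + 84 + 60 + 33 + ? = 270, so (3,2) = 72.
From column 5, 270 − (45 + 18 + 81 + 69) gives (1,5) = 57.
Main diagonal needs 270; the known cells sum to 216, so (3,3) = 54.
The remaining cell in anti-diagonal is (2,4) = 270 − 222 = 48.
Row 2 must total 270; the given cells sum to 204, so (2,3) = 66.
Row 3 must total 270; the given cells sum to 234, so (3,4) = 36.
Using column 3: 66 + 54 + 42 + 30 + ? → (1,3) = 270 − 192 = 78.
Column 4 needs 270; the known cells sum to 195, so (1,4) = 75.

75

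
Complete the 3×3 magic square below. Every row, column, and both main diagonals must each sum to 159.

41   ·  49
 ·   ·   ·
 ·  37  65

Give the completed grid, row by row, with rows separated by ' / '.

41 69 49 / 61 53 45 / 57 37 65

Row 1 needs 159; the known cells sum to 90, so (1,2) = 69.
From row 3, 159 − (37 + 65) gives (3,1) = 57.
Column 1 must total 159; the given cells sum to 98, so (2,1) = 61.
Column 2: 69 + 37 + ? = 159, so (2,2) = 53.
Using column 3: 49 + 65 + ? → (2,3) = 159 − 114 = 45.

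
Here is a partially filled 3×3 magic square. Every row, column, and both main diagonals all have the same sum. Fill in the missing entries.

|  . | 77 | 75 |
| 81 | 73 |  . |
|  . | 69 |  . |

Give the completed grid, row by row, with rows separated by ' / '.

67 77 75 / 81 73 65 / 71 69 79

Column 2 is already complete: 77 + 73 + 69 = 219, so that is the magic constant.
From row 1, 219 − (77 + 75) gives (1,1) = 67.
Using row 2: 81 + 73 + ? → (2,3) = 219 − 154 = 65.
Column 1: 67 + 81 + ? = 219, so (3,1) = 71.
Column 3 needs 219; the known cells sum to 140, so (3,3) = 79.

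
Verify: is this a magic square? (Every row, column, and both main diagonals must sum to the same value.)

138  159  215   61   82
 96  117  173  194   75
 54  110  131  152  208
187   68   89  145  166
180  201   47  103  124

Row 1: 138 + 159 + 215 + 61 + 82 = 655.
Row 2: 96 + 117 + 173 + 194 + 75 = 655.
Row 3: 54 + 110 + 131 + 152 + 208 = 655.
Row 4: 187 + 68 + 89 + 145 + 166 = 655.
Row 5: 180 + 201 + 47 + 103 + 124 = 655.
Column 1: 138 + 96 + 54 + 187 + 180 = 655.
Column 2: 159 + 117 + 110 + 68 + 201 = 655.
Column 3: 215 + 173 + 131 + 89 + 47 = 655.
Column 4: 61 + 194 + 152 + 145 + 103 = 655.
Column 5: 82 + 75 + 208 + 166 + 124 = 655.
Main diagonal: 138 + 117 + 131 + 145 + 124 = 655.
Anti-diagonal: 82 + 194 + 131 + 68 + 180 = 655.
All lines sum to 655.

Yes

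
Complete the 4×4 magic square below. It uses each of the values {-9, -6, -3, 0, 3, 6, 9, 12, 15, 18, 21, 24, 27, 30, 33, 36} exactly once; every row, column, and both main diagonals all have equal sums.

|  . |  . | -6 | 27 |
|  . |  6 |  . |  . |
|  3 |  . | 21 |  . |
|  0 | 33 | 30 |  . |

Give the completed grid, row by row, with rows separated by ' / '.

The 16 entries sum to 216, so each line sums to 216/4 = 54.
Using row 4: 0 + 33 + 30 + ? → (4,4) = 54 − 63 = -9.
Column 3 needs 54; the known cells sum to 45, so (2,3) = 9.
From main diagonal, 54 − (6 + 21 + (-9)) gives (1,1) = 36.
Anti-diagonal must total 54; the given cells sum to 36, so (3,2) = 18.
Row 1: 36 + (-6) + 27 + ? = 54, so (1,2) = -3.
Row 3 must total 54; the given cells sum to 42, so (3,4) = 12.
From column 1, 54 − (36 + 3 + 0) gives (2,1) = 15.
Using column 4: 27 + 12 + (-9) + ? → (2,4) = 54 − 30 = 24.

36 -3 -6 27 / 15 6 9 24 / 3 18 21 12 / 0 33 30 -9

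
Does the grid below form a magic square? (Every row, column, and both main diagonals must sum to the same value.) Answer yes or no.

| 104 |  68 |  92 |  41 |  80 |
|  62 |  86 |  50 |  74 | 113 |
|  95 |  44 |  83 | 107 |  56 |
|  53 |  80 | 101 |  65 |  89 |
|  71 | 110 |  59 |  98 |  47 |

Row 1: 104 + 68 + 92 + 41 + 80 = 385.
Row 2: 62 + 86 + 50 + 74 + 113 = 385.
Row 3: 95 + 44 + 83 + 107 + 56 = 385.
Row 4: 53 + 80 + 101 + 65 + 89 = 388.
Row 5: 71 + 110 + 59 + 98 + 47 = 385.
Column 1: 104 + 62 + 95 + 53 + 71 = 385.
Column 2: 68 + 86 + 44 + 80 + 110 = 388.
Column 3: 92 + 50 + 83 + 101 + 59 = 385.
Column 4: 41 + 74 + 107 + 65 + 98 = 385.
Column 5: 80 + 113 + 56 + 89 + 47 = 385.
Main diagonal: 104 + 86 + 83 + 65 + 47 = 385.
Anti-diagonal: 80 + 74 + 83 + 80 + 71 = 388.

No — row 2 sums to 385 but row 4 sums to 388.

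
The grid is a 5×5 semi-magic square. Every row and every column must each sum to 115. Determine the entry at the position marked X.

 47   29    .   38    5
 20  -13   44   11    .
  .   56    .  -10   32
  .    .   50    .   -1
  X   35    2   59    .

-7

Row 1 must total 115; the given cells sum to 119, so (1,3) = -4.
From row 2, 115 − (20 + (-13) + 44 + 11) gives (2,5) = 53.
The remaining cell in column 2 is (4,2) = 115 − 107 = 8.
The remaining cell in column 3 is (3,3) = 115 − 92 = 23.
Column 4 needs 115; the known cells sum to 98, so (4,4) = 17.
Column 5 must total 115; the given cells sum to 89, so (5,5) = 26.
Using row 3: 56 + 23 + (-10) + 32 + ? → (3,1) = 115 − 101 = 14.
From row 4, 115 − (8 + 50 + 17 + (-1)) gives (4,1) = 41.
From row 5, 115 − (35 + 2 + 59 + 26) gives (5,1) = -7.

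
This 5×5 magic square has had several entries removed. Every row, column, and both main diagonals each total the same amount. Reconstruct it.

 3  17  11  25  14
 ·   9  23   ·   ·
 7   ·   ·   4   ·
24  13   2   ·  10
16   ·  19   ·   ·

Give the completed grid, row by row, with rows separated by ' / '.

Row 1 is already complete: 3 + 17 + 11 + 25 + 14 = 70, so that is the magic constant.
The remaining cell in row 4 is (4,4) = 70 − 49 = 21.
Using column 1: 3 + 7 + 24 + 16 + ? → (2,1) = 70 − 50 = 20.
The remaining cell in column 3 is (3,3) = 70 − 55 = 15.
Main diagonal needs 70; the known cells sum to 48, so (5,5) = 22.
From anti-diagonal, 70 − (14 + 15 + 13 + 16) gives (2,4) = 12.
Row 2: 20 + 9 + 23 + 12 + ? = 70, so (2,5) = 6.
Column 4 needs 70; the known cells sum to 62, so (5,4) = 8.
The remaining cell in column 5 is (3,5) = 70 − 52 = 18.
Row 3 needs 70; the known cells sum to 44, so (3,2) = 26.
Row 5 must total 70; the given cells sum to 65, so (5,2) = 5.

3 17 11 25 14 / 20 9 23 12 6 / 7 26 15 4 18 / 24 13 2 21 10 / 16 5 19 8 22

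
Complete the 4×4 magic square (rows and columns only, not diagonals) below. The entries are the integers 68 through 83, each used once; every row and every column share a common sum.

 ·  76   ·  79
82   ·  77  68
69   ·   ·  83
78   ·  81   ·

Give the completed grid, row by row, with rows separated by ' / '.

The entries are 68 through 83, which sum to 1208, so each line sums to 1208/4 = 302.
Row 2 needs 302; the known cells sum to 227, so (2,2) = 75.
The remaining cell in column 1 is (1,1) = 302 − 229 = 73.
Column 4 needs 302; the known cells sum to 230, so (4,4) = 72.
Row 1: 73 + 76 + 79 + ? = 302, so (1,3) = 74.
From row 4, 302 − (78 + 81 + 72) gives (4,2) = 71.
Using column 2: 76 + 75 + 71 + ? → (3,2) = 302 − 222 = 80.
Using column 3: 74 + 77 + 81 + ? → (3,3) = 302 − 232 = 70.

73 76 74 79 / 82 75 77 68 / 69 80 70 83 / 78 71 81 72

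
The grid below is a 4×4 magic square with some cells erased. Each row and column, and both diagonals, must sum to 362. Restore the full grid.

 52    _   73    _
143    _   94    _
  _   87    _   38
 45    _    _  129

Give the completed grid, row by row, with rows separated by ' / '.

52 101 73 136 / 143 66 94 59 / 122 87 115 38 / 45 108 80 129

Using column 1: 52 + 143 + 45 + ? → (3,1) = 362 − 240 = 122.
From anti-diagonal, 362 − (94 + 87 + 45) gives (1,4) = 136.
Row 1 must total 362; the given cells sum to 261, so (1,2) = 101.
Using row 3: 122 + 87 + 38 + ? → (3,3) = 362 − 247 = 115.
The remaining cell in column 3 is (4,3) = 362 − 282 = 80.
Column 4 must total 362; the given cells sum to 303, so (2,4) = 59.
Main diagonal must total 362; the given cells sum to 296, so (2,2) = 66.
From row 4, 362 − (45 + 80 + 129) gives (4,2) = 108.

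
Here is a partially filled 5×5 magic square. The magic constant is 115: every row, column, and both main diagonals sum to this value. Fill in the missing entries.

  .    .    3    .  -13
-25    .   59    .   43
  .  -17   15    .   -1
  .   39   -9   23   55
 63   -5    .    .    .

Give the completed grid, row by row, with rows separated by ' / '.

Row 4 needs 115; the known cells sum to 108, so (4,1) = 7.
The remaining cell in column 3 is (5,3) = 115 − 68 = 47.
The remaining cell in column 5 is (5,5) = 115 − 84 = 31.
From anti-diagonal, 115 − (-13 + 15 + 39 + 63) gives (2,4) = 11.
Row 2 must total 115; the given cells sum to 88, so (2,2) = 27.
Row 5: 63 + (-5) + 47 + 31 + ? = 115, so (5,4) = -21.
The remaining cell in column 2 is (1,2) = 115 − 44 = 71.
Using main diagonal: 27 + 15 + 23 + 31 + ? → (1,1) = 115 − 96 = 19.
From row 1, 115 − (19 + 71 + 3 + (-13)) gives (1,4) = 35.
From column 1, 115 − (19 + (-25) + 7 + 63) gives (3,1) = 51.
Column 4 needs 115; the known cells sum to 48, so (3,4) = 67.

19 71 3 35 -13 / -25 27 59 11 43 / 51 -17 15 67 -1 / 7 39 -9 23 55 / 63 -5 47 -21 31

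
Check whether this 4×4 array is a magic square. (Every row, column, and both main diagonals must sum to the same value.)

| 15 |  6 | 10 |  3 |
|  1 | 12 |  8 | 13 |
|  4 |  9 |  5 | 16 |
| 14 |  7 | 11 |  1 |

No — row 3 sums to 34 but column 4 sums to 33.

Row 1: 15 + 6 + 10 + 3 = 34.
Row 2: 1 + 12 + 8 + 13 = 34.
Row 3: 4 + 9 + 5 + 16 = 34.
Row 4: 14 + 7 + 11 + 1 = 33.
Column 1: 15 + 1 + 4 + 14 = 34.
Column 2: 6 + 12 + 9 + 7 = 34.
Column 3: 10 + 8 + 5 + 11 = 34.
Column 4: 3 + 13 + 16 + 1 = 33.
Main diagonal: 15 + 12 + 5 + 1 = 33.
Anti-diagonal: 3 + 8 + 9 + 14 = 34.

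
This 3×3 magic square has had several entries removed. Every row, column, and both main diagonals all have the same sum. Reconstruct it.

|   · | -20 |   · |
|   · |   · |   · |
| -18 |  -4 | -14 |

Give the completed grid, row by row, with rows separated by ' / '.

Row 3 is already complete: -18 + -4 + -14 = -36, so that is the magic constant.
From column 2, -36 − (-20 + (-4)) gives (2,2) = -12.
Main diagonal must total -36; the given cells sum to -26, so (1,1) = -10.
Anti-diagonal needs -36; the known cells sum to -30, so (1,3) = -6.
Column 1: -10 + (-18) + ? = -36, so (2,1) = -8.
From column 3, -36 − (-6 + (-14)) gives (2,3) = -16.

-10 -20 -6 / -8 -12 -16 / -18 -4 -14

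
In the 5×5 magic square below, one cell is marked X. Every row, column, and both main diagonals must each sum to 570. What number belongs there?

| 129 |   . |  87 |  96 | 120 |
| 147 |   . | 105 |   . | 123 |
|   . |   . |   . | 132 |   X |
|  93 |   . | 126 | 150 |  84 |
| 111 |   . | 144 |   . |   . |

From row 1, 570 − (129 + 87 + 96 + 120) gives (1,2) = 138.
Row 4: 93 + 126 + 150 + 84 + ? = 570, so (4,2) = 117.
Column 1 must total 570; the given cells sum to 480, so (3,1) = 90.
Column 3 must total 570; the given cells sum to 462, so (3,3) = 108.
Anti-diagonal needs 570; the known cells sum to 456, so (2,4) = 114.
Row 2 must total 570; the given cells sum to 489, so (2,2) = 81.
Using column 4: 96 + 114 + 132 + 150 + ? → (5,4) = 570 − 492 = 78.
Main diagonal needs 570; the known cells sum to 468, so (5,5) = 102.
Row 5 needs 570; the known cells sum to 435, so (5,2) = 135.
Column 2 must total 570; the given cells sum to 471, so (3,2) = 99.
Column 5: 120 + 123 + 84 + 102 + ? = 570, so (3,5) = 141.

141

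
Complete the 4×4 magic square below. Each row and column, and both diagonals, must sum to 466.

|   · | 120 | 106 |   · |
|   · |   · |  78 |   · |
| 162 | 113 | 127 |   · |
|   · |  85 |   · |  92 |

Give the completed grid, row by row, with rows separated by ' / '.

99 120 106 141 / 71 148 78 169 / 162 113 127 64 / 134 85 155 92

Row 3 must total 466; the given cells sum to 402, so (3,4) = 64.
The remaining cell in column 2 is (2,2) = 466 − 318 = 148.
Column 3 needs 466; the known cells sum to 311, so (4,3) = 155.
The remaining cell in main diagonal is (1,1) = 466 − 367 = 99.
The remaining cell in row 1 is (1,4) = 466 − 325 = 141.
Row 4 needs 466; the known cells sum to 332, so (4,1) = 134.
From column 1, 466 − (99 + 162 + 134) gives (2,1) = 71.
Using column 4: 141 + 64 + 92 + ? → (2,4) = 466 − 297 = 169.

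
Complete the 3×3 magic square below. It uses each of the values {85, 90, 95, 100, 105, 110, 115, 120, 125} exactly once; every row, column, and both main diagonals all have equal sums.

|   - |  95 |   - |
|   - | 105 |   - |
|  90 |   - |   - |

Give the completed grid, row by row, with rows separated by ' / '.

The 9 entries sum to 945, so each line sums to 945/3 = 315.
Column 2 needs 315; the known cells sum to 200, so (3,2) = 115.
Using anti-diagonal: 105 + 90 + ? → (1,3) = 315 − 195 = 120.
Row 1 needs 315; the known cells sum to 215, so (1,1) = 100.
Using row 3: 90 + 115 + ? → (3,3) = 315 − 205 = 110.
The remaining cell in column 1 is (2,1) = 315 − 190 = 125.
Column 3 must total 315; the given cells sum to 230, so (2,3) = 85.

100 95 120 / 125 105 85 / 90 115 110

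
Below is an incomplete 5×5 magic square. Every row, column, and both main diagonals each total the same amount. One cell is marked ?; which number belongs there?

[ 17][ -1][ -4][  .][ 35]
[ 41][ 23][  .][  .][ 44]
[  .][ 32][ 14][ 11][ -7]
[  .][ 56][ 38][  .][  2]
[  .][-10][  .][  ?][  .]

Column 2 is complete and sums to 100; that is the magic constant.
Row 1: 17 + (-1) + (-4) + 35 + ? = 100, so (1,4) = 53.
From row 3, 100 − (32 + 14 + 11 + (-7)) gives (3,1) = 50.
Column 5 must total 100; the given cells sum to 74, so (5,5) = 26.
Main diagonal: 17 + 23 + 14 + 26 + ? = 100, so (4,4) = 20.
Row 4 must total 100; the given cells sum to 116, so (4,1) = -16.
Column 1: 17 + 41 + 50 + (-16) + ? = 100, so (5,1) = 8.
Using anti-diagonal: 35 + 14 + 56 + 8 + ? → (2,4) = 100 − 113 = -13.
Using row 2: 41 + 23 + (-13) + 44 + ? → (2,3) = 100 − 95 = 5.
Column 3: -4 + 5 + 14 + 38 + ? = 100, so (5,3) = 47.
From column 4, 100 − (53 + (-13) + 11 + 20) gives (5,4) = 29.

29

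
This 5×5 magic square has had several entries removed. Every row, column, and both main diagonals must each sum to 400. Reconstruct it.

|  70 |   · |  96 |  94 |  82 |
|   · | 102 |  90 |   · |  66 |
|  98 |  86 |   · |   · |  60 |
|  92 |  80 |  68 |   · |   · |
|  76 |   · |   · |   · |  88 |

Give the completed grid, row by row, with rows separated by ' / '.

70 58 96 94 82 / 64 102 90 78 66 / 98 86 84 72 60 / 92 80 68 56 104 / 76 74 62 100 88

The remaining cell in row 1 is (1,2) = 400 − 342 = 58.
Column 1: 70 + 98 + 92 + 76 + ? = 400, so (2,1) = 64.
From column 2, 400 − (58 + 102 + 86 + 80) gives (5,2) = 74.
Column 5: 82 + 66 + 60 + 88 + ? = 400, so (4,5) = 104.
Row 2 needs 400; the known cells sum to 322, so (2,4) = 78.
From row 4, 400 − (92 + 80 + 68 + 104) gives (4,4) = 56.
The remaining cell in main diagonal is (3,3) = 400 − 316 = 84.
The remaining cell in row 3 is (3,4) = 400 − 328 = 72.
The remaining cell in column 3 is (5,3) = 400 − 338 = 62.
Column 4: 94 + 78 + 72 + 56 + ? = 400, so (5,4) = 100.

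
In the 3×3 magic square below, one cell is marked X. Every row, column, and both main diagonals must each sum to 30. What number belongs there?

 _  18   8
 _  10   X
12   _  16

6

From row 1, 30 − (18 + 8) gives (1,1) = 4.
Using row 3: 12 + 16 + ? → (3,2) = 30 − 28 = 2.
Column 1 needs 30; the known cells sum to 16, so (2,1) = 14.
The remaining cell in column 3 is (2,3) = 30 − 24 = 6.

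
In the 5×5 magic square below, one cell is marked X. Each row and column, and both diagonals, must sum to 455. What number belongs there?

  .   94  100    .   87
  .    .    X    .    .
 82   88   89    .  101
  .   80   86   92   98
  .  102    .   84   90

97

Row 3 must total 455; the given cells sum to 360, so (3,4) = 95.
Using row 4: 80 + 86 + 92 + 98 + ? → (4,1) = 455 − 356 = 99.
Column 2: 94 + 88 + 80 + 102 + ? = 455, so (2,2) = 91.
Column 5 needs 455; the known cells sum to 376, so (2,5) = 79.
Using main diagonal: 91 + 89 + 92 + 90 + ? → (1,1) = 455 − 362 = 93.
Row 1 needs 455; the known cells sum to 374, so (1,4) = 81.
Column 4: 81 + 95 + 92 + 84 + ? = 455, so (2,4) = 103.
Anti-diagonal needs 455; the known cells sum to 359, so (5,1) = 96.
Using row 5: 96 + 102 + 84 + 90 + ? → (5,3) = 455 − 372 = 83.
From column 1, 455 − (93 + 82 + 99 + 96) gives (2,1) = 85.
From column 3, 455 − (100 + 89 + 86 + 83) gives (2,3) = 97.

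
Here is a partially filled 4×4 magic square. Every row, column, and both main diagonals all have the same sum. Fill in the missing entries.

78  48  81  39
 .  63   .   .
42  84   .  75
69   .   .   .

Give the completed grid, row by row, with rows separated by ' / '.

78 48 81 39 / 57 63 54 72 / 42 84 45 75 / 69 51 66 60

Row 1 is already complete: 78 + 48 + 81 + 39 = 246, so that is the magic constant.
From row 3, 246 − (42 + 84 + 75) gives (3,3) = 45.
From column 1, 246 − (78 + 42 + 69) gives (2,1) = 57.
Column 2 must total 246; the given cells sum to 195, so (4,2) = 51.
Using main diagonal: 78 + 63 + 45 + ? → (4,4) = 246 − 186 = 60.
Anti-diagonal needs 246; the known cells sum to 192, so (2,3) = 54.
Row 2: 57 + 63 + 54 + ? = 246, so (2,4) = 72.
The remaining cell in row 4 is (4,3) = 246 − 180 = 66.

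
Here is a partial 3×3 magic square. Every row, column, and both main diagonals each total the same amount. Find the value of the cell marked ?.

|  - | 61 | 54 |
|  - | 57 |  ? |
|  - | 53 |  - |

Column 2 is complete and sums to 171; that is the magic constant.
The remaining cell in row 1 is (1,1) = 171 − 115 = 56.
Main diagonal needs 171; the known cells sum to 113, so (3,3) = 58.
Anti-diagonal must total 171; the given cells sum to 111, so (3,1) = 60.
Using column 1: 56 + 60 + ? → (2,1) = 171 − 116 = 55.
From column 3, 171 − (54 + 58) gives (2,3) = 59.

59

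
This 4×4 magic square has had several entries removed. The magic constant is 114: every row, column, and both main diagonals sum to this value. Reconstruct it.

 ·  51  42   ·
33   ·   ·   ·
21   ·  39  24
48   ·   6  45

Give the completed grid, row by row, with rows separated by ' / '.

12 51 42 9 / 33 18 27 36 / 21 30 39 24 / 48 15 6 45

Row 3: 21 + 39 + 24 + ? = 114, so (3,2) = 30.
From row 4, 114 − (48 + 6 + 45) gives (4,2) = 15.
Column 1 needs 114; the known cells sum to 102, so (1,1) = 12.
Column 2 must total 114; the given cells sum to 96, so (2,2) = 18.
Column 3 must total 114; the given cells sum to 87, so (2,3) = 27.
The remaining cell in anti-diagonal is (1,4) = 114 − 105 = 9.
From row 2, 114 − (33 + 18 + 27) gives (2,4) = 36.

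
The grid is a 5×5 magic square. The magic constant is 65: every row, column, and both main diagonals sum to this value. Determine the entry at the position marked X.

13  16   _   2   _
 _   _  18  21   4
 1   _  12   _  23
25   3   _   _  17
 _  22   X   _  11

From column 5, 65 − (4 + 23 + 17 + 11) gives (1,5) = 10.
From anti-diagonal, 65 − (10 + 21 + 12 + 3) gives (5,1) = 19.
From row 1, 65 − (13 + 16 + 2 + 10) gives (1,3) = 24.
Using column 1: 13 + 1 + 25 + 19 + ? → (2,1) = 65 − 58 = 7.
The remaining cell in row 2 is (2,2) = 65 − 50 = 15.
From column 2, 65 − (16 + 15 + 3 + 22) gives (3,2) = 9.
Main diagonal: 13 + 15 + 12 + 11 + ? = 65, so (4,4) = 14.
Row 3 needs 65; the known cells sum to 45, so (3,4) = 20.
Row 4 must total 65; the given cells sum to 59, so (4,3) = 6.
From column 3, 65 − (24 + 18 + 12 + 6) gives (5,3) = 5.

5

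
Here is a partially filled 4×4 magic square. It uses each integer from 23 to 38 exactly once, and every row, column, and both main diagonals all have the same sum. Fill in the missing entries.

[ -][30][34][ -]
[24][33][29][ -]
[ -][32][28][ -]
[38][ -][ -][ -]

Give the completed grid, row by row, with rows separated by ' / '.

The entries are 23 through 38, which sum to 488, so each line sums to 488/4 = 122.
Row 2 needs 122; the known cells sum to 86, so (2,4) = 36.
Column 2 must total 122; the given cells sum to 95, so (4,2) = 27.
The remaining cell in column 3 is (4,3) = 122 − 91 = 31.
From anti-diagonal, 122 − (29 + 32 + 38) gives (1,4) = 23.
Row 1 needs 122; the known cells sum to 87, so (1,1) = 35.
Row 4 needs 122; the known cells sum to 96, so (4,4) = 26.
Column 1 needs 122; the known cells sum to 97, so (3,1) = 25.
Column 4 must total 122; the given cells sum to 85, so (3,4) = 37.

35 30 34 23 / 24 33 29 36 / 25 32 28 37 / 38 27 31 26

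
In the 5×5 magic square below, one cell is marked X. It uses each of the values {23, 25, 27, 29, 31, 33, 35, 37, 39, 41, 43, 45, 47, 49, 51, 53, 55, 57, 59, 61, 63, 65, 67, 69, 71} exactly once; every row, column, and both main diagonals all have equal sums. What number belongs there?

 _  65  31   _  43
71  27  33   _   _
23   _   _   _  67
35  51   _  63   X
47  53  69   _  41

29

The 25 entries sum to 1175, so each line sums to 1175/5 = 235.
From row 5, 235 − (47 + 53 + 69 + 41) gives (5,4) = 25.
Using column 1: 71 + 23 + 35 + 47 + ? → (1,1) = 235 − 176 = 59.
The remaining cell in column 2 is (3,2) = 235 − 196 = 39.
The remaining cell in main diagonal is (3,3) = 235 − 190 = 45.
Using anti-diagonal: 43 + 45 + 51 + 47 + ? → (2,4) = 235 − 186 = 49.
Using row 1: 59 + 65 + 31 + 43 + ? → (1,4) = 235 − 198 = 37.
The remaining cell in row 2 is (2,5) = 235 − 180 = 55.
Using row 3: 23 + 39 + 45 + 67 + ? → (3,4) = 235 − 174 = 61.
Column 3: 31 + 33 + 45 + 69 + ? = 235, so (4,3) = 57.
From column 5, 235 − (43 + 55 + 67 + 41) gives (4,5) = 29.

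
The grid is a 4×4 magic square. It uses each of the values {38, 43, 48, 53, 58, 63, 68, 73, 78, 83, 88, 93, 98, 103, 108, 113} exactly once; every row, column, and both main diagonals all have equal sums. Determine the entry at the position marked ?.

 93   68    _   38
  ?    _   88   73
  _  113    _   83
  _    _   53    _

98

The 16 entries sum to 1208, so each line sums to 1208/4 = 302.
Using row 1: 93 + 68 + 38 + ? → (1,3) = 302 − 199 = 103.
Column 3 needs 302; the known cells sum to 244, so (3,3) = 58.
Using column 4: 38 + 73 + 83 + ? → (4,4) = 302 − 194 = 108.
Main diagonal: 93 + 58 + 108 + ? = 302, so (2,2) = 43.
The remaining cell in anti-diagonal is (4,1) = 302 − 239 = 63.
From row 2, 302 − (43 + 88 + 73) gives (2,1) = 98.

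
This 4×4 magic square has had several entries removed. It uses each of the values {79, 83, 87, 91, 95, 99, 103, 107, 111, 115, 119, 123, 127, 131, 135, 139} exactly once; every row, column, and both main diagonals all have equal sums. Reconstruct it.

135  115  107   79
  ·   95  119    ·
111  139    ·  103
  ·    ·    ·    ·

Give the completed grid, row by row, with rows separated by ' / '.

The 16 entries sum to 1744, so each line sums to 1744/4 = 436.
Row 3 must total 436; the given cells sum to 353, so (3,3) = 83.
From column 2, 436 − (115 + 95 + 139) gives (4,2) = 87.
From column 3, 436 − (107 + 119 + 83) gives (4,3) = 127.
From main diagonal, 436 − (135 + 95 + 83) gives (4,4) = 123.
Using anti-diagonal: 79 + 119 + 139 + ? → (4,1) = 436 − 337 = 99.
The remaining cell in column 1 is (2,1) = 436 − 345 = 91.
Column 4 must total 436; the given cells sum to 305, so (2,4) = 131.

135 115 107 79 / 91 95 119 131 / 111 139 83 103 / 99 87 127 123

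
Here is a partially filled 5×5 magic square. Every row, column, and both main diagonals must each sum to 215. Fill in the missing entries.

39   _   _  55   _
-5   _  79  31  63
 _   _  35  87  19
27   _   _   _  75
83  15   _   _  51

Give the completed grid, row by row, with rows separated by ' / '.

39 91 23 55 7 / -5 47 79 31 63 / 71 3 35 87 19 / 27 59 11 43 75 / 83 15 67 -1 51

Row 2: -5 + 79 + 31 + 63 + ? = 215, so (2,2) = 47.
The remaining cell in column 1 is (3,1) = 215 − 144 = 71.
From column 5, 215 − (63 + 19 + 75 + 51) gives (1,5) = 7.
Main diagonal must total 215; the given cells sum to 172, so (4,4) = 43.
Anti-diagonal needs 215; the known cells sum to 156, so (4,2) = 59.
Row 3 needs 215; the known cells sum to 212, so (3,2) = 3.
The remaining cell in row 4 is (4,3) = 215 − 204 = 11.
Column 2: 47 + 3 + 59 + 15 + ? = 215, so (1,2) = 91.
Column 4 needs 215; the known cells sum to 216, so (5,4) = -1.
The remaining cell in row 1 is (1,3) = 215 − 192 = 23.
Using row 5: 83 + 15 + (-1) + 51 + ? → (5,3) = 215 − 148 = 67.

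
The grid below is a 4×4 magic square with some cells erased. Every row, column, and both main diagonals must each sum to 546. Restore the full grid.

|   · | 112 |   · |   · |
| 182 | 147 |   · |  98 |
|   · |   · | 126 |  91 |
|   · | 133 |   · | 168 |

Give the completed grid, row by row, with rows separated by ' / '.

Row 2 must total 546; the given cells sum to 427, so (2,3) = 119.
Column 2 must total 546; the given cells sum to 392, so (3,2) = 154.
From column 4, 546 − (98 + 91 + 168) gives (1,4) = 189.
The remaining cell in main diagonal is (1,1) = 546 − 441 = 105.
Anti-diagonal must total 546; the given cells sum to 462, so (4,1) = 84.
From row 1, 546 − (105 + 112 + 189) gives (1,3) = 140.
Row 3: 154 + 126 + 91 + ? = 546, so (3,1) = 175.
Row 4 must total 546; the given cells sum to 385, so (4,3) = 161.

105 112 140 189 / 182 147 119 98 / 175 154 126 91 / 84 133 161 168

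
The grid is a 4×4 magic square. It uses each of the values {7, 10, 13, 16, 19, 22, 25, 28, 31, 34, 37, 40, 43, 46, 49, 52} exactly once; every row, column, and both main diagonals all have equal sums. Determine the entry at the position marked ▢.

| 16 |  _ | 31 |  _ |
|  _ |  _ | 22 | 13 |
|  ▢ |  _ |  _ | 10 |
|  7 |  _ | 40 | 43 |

The 16 entries sum to 472, so each line sums to 472/4 = 118.
Row 4 needs 118; the known cells sum to 90, so (4,2) = 28.
Column 3 needs 118; the known cells sum to 93, so (3,3) = 25.
Column 4 needs 118; the known cells sum to 66, so (1,4) = 52.
From main diagonal, 118 − (16 + 25 + 43) gives (2,2) = 34.
From anti-diagonal, 118 − (52 + 22 + 7) gives (3,2) = 37.
The remaining cell in row 1 is (1,2) = 118 − 99 = 19.
The remaining cell in row 2 is (2,1) = 118 − 69 = 49.
Row 3 needs 118; the known cells sum to 72, so (3,1) = 46.

46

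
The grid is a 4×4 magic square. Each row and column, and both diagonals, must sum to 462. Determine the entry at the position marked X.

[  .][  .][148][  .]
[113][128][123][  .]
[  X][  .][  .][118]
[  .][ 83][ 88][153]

133

Row 2 needs 462; the known cells sum to 364, so (2,4) = 98.
Row 4 must total 462; the given cells sum to 324, so (4,1) = 138.
Column 3 needs 462; the known cells sum to 359, so (3,3) = 103.
Column 4 must total 462; the given cells sum to 369, so (1,4) = 93.
Main diagonal needs 462; the known cells sum to 384, so (1,1) = 78.
Anti-diagonal needs 462; the known cells sum to 354, so (3,2) = 108.
Using row 1: 78 + 148 + 93 + ? → (1,2) = 462 − 319 = 143.
Row 3: 108 + 103 + 118 + ? = 462, so (3,1) = 133.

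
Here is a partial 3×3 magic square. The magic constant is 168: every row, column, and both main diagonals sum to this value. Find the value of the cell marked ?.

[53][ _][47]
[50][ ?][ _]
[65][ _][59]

56

Row 1 must total 168; the given cells sum to 100, so (1,2) = 68.
The remaining cell in row 3 is (3,2) = 168 − 124 = 44.
Using column 2: 68 + 44 + ? → (2,2) = 168 − 112 = 56.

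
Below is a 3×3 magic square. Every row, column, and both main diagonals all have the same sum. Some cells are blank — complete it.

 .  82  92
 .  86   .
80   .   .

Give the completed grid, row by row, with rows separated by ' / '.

Anti-diagonal is already complete: 92 + 86 + 80 = 258, so that is the magic constant.
Row 1 must total 258; the given cells sum to 174, so (1,1) = 84.
Column 1 must total 258; the given cells sum to 164, so (2,1) = 94.
Column 2 must total 258; the given cells sum to 168, so (3,2) = 90.
Main diagonal: 84 + 86 + ? = 258, so (3,3) = 88.
Using row 2: 94 + 86 + ? → (2,3) = 258 − 180 = 78.

84 82 92 / 94 86 78 / 80 90 88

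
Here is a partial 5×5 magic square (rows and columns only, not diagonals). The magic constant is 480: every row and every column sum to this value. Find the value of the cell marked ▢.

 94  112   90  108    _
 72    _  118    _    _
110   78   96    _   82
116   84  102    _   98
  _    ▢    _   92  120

106

Row 1: 94 + 112 + 90 + 108 + ? = 480, so (1,5) = 76.
Row 3: 110 + 78 + 96 + 82 + ? = 480, so (3,4) = 114.
Row 4 needs 480; the known cells sum to 400, so (4,4) = 80.
Using column 1: 94 + 72 + 110 + 116 + ? → (5,1) = 480 − 392 = 88.
Using column 3: 90 + 118 + 96 + 102 + ? → (5,3) = 480 − 406 = 74.
Using column 4: 108 + 114 + 80 + 92 + ? → (2,4) = 480 − 394 = 86.
Column 5: 76 + 82 + 98 + 120 + ? = 480, so (2,5) = 104.
Row 2: 72 + 118 + 86 + 104 + ? = 480, so (2,2) = 100.
The remaining cell in row 5 is (5,2) = 480 − 374 = 106.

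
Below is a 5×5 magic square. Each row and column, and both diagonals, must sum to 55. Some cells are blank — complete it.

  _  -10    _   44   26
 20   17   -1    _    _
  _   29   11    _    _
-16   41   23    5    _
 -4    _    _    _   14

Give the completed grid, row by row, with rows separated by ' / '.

8 -10 -13 44 26 / 20 17 -1 -19 38 / 47 29 11 -7 -25 / -16 41 23 5 2 / -4 -22 35 32 14

Using row 4: -16 + 41 + 23 + 5 + ? → (4,5) = 55 − 53 = 2.
Using column 2: -10 + 17 + 29 + 41 + ? → (5,2) = 55 − 77 = -22.
The remaining cell in main diagonal is (1,1) = 55 − 47 = 8.
Anti-diagonal needs 55; the known cells sum to 74, so (2,4) = -19.
The remaining cell in row 1 is (1,3) = 55 − 68 = -13.
The remaining cell in row 2 is (2,5) = 55 − 17 = 38.
Using column 1: 8 + 20 + (-16) + (-4) + ? → (3,1) = 55 − 8 = 47.
The remaining cell in column 3 is (5,3) = 55 − 20 = 35.
From column 5, 55 − (26 + 38 + 2 + 14) gives (3,5) = -25.
Row 3 needs 55; the known cells sum to 62, so (3,4) = -7.
From row 5, 55 − (-4 + (-22) + 35 + 14) gives (5,4) = 32.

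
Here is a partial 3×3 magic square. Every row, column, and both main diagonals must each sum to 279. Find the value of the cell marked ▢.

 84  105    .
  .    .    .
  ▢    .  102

Row 1 must total 279; the given cells sum to 189, so (1,3) = 90.
Using column 3: 90 + 102 + ? → (2,3) = 279 − 192 = 87.
Using main diagonal: 84 + 102 + ? → (2,2) = 279 − 186 = 93.
Using anti-diagonal: 90 + 93 + ? → (3,1) = 279 − 183 = 96.

96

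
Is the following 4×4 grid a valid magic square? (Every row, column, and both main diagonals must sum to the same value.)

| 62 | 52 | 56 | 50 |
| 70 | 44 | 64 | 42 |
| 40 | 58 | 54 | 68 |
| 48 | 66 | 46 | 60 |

Row 1: 62 + 52 + 56 + 50 = 220.
Row 2: 70 + 44 + 64 + 42 = 220.
Row 3: 40 + 58 + 54 + 68 = 220.
Row 4: 48 + 66 + 46 + 60 = 220.
Column 1: 62 + 70 + 40 + 48 = 220.
Column 2: 52 + 44 + 58 + 66 = 220.
Column 3: 56 + 64 + 54 + 46 = 220.
Column 4: 50 + 42 + 68 + 60 = 220.
Main diagonal: 62 + 44 + 54 + 60 = 220.
Anti-diagonal: 50 + 64 + 58 + 48 = 220.
All lines sum to 220.

Yes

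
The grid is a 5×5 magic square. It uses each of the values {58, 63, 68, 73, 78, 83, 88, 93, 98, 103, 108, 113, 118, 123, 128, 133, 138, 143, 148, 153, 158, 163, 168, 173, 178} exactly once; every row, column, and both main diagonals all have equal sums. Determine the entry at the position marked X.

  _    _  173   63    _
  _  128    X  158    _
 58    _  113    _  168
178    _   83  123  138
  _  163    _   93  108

143

The 25 entries sum to 2950, so each line sums to 2950/5 = 590.
Row 4: 178 + 83 + 123 + 138 + ? = 590, so (4,2) = 68.
Using column 4: 63 + 158 + 123 + 93 + ? → (3,4) = 590 − 437 = 153.
Using main diagonal: 128 + 113 + 123 + 108 + ? → (1,1) = 590 − 472 = 118.
Row 3 must total 590; the given cells sum to 492, so (3,2) = 98.
Column 2: 128 + 98 + 68 + 163 + ? = 590, so (1,2) = 133.
Row 1 needs 590; the known cells sum to 487, so (1,5) = 103.
From column 5, 590 − (103 + 168 + 138 + 108) gives (2,5) = 73.
The remaining cell in anti-diagonal is (5,1) = 590 − 442 = 148.
From row 5, 590 − (148 + 163 + 93 + 108) gives (5,3) = 78.
Column 1 needs 590; the known cells sum to 502, so (2,1) = 88.
From column 3, 590 − (173 + 113 + 83 + 78) gives (2,3) = 143.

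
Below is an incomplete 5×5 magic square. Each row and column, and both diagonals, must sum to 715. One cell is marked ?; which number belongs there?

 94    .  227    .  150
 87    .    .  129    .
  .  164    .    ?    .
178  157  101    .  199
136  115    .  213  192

Row 4: 178 + 157 + 101 + 199 + ? = 715, so (4,4) = 80.
Using row 5: 136 + 115 + 213 + 192 + ? → (5,3) = 715 − 656 = 59.
The remaining cell in column 1 is (3,1) = 715 − 495 = 220.
Anti-diagonal needs 715; the known cells sum to 572, so (3,3) = 143.
Using column 3: 227 + 143 + 101 + 59 + ? → (2,3) = 715 − 530 = 185.
From main diagonal, 715 − (94 + 143 + 80 + 192) gives (2,2) = 206.
Row 2 needs 715; the known cells sum to 607, so (2,5) = 108.
Using column 2: 206 + 164 + 157 + 115 + ? → (1,2) = 715 − 642 = 73.
The remaining cell in column 5 is (3,5) = 715 − 649 = 66.
From row 1, 715 − (94 + 73 + 227 + 150) gives (1,4) = 171.
The remaining cell in row 3 is (3,4) = 715 − 593 = 122.

122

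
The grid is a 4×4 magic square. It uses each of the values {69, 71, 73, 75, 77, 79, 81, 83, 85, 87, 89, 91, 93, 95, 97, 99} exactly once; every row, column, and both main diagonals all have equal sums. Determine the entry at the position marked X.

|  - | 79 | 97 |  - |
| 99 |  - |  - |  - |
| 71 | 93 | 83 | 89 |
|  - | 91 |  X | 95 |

69

The 16 entries sum to 1344, so each line sums to 1344/4 = 336.
From column 2, 336 − (79 + 93 + 91) gives (2,2) = 73.
Main diagonal needs 336; the known cells sum to 251, so (1,1) = 85.
Row 1 needs 336; the known cells sum to 261, so (1,4) = 75.
Column 1 needs 336; the known cells sum to 255, so (4,1) = 81.
Column 4 needs 336; the known cells sum to 259, so (2,4) = 77.
Anti-diagonal: 75 + 93 + 81 + ? = 336, so (2,3) = 87.
The remaining cell in row 4 is (4,3) = 336 − 267 = 69.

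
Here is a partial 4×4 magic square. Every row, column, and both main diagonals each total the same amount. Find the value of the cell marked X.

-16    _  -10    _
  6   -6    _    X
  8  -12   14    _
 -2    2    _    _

-4

Column 1 is complete and sums to -4; that is the magic constant.
The remaining cell in row 3 is (3,4) = -4 − 10 = -14.
From column 2, -4 − (-6 + (-12) + 2) gives (1,2) = 12.
Main diagonal: -16 + (-6) + 14 + ? = -4, so (4,4) = 4.
Row 1 needs -4; the known cells sum to -14, so (1,4) = 10.
Row 4 must total -4; the given cells sum to 4, so (4,3) = -8.
Column 3: -10 + 14 + (-8) + ? = -4, so (2,3) = 0.
The remaining cell in column 4 is (2,4) = -4 − 0 = -4.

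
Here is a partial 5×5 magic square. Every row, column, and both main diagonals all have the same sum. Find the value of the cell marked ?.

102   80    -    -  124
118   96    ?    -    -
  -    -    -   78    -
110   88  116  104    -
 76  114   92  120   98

84

Row 5 is complete and sums to 500; that is the magic constant.
From row 4, 500 − (110 + 88 + 116 + 104) gives (4,5) = 82.
Using column 1: 102 + 118 + 110 + 76 + ? → (3,1) = 500 − 406 = 94.
Using column 2: 80 + 96 + 88 + 114 + ? → (3,2) = 500 − 378 = 122.
Main diagonal must total 500; the given cells sum to 400, so (3,3) = 100.
Using anti-diagonal: 124 + 100 + 88 + 76 + ? → (2,4) = 500 − 388 = 112.
Using row 3: 94 + 122 + 100 + 78 + ? → (3,5) = 500 − 394 = 106.
The remaining cell in column 4 is (1,4) = 500 − 414 = 86.
From column 5, 500 − (124 + 106 + 82 + 98) gives (2,5) = 90.
Using row 1: 102 + 80 + 86 + 124 + ? → (1,3) = 500 − 392 = 108.
From row 2, 500 − (118 + 96 + 112 + 90) gives (2,3) = 84.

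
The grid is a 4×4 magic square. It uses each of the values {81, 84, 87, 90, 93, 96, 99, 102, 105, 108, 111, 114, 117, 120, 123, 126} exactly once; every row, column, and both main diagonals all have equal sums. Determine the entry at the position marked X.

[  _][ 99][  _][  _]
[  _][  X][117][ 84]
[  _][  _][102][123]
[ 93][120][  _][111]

87

The 16 entries sum to 1656, so each line sums to 1656/4 = 414.
The remaining cell in row 4 is (4,3) = 414 − 324 = 90.
Column 3: 117 + 102 + 90 + ? = 414, so (1,3) = 105.
Using column 4: 84 + 123 + 111 + ? → (1,4) = 414 − 318 = 96.
Using anti-diagonal: 96 + 117 + 93 + ? → (3,2) = 414 − 306 = 108.
Row 1 needs 414; the known cells sum to 300, so (1,1) = 114.
From row 3, 414 − (108 + 102 + 123) gives (3,1) = 81.
The remaining cell in column 1 is (2,1) = 414 − 288 = 126.
Using column 2: 99 + 108 + 120 + ? → (2,2) = 414 − 327 = 87.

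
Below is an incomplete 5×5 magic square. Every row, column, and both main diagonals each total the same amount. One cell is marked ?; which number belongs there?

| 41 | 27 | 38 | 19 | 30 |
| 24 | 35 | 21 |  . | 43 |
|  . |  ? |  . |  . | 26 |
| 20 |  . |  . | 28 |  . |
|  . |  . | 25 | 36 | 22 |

23

Row 1 is complete and sums to 155; that is the magic constant.
From row 2, 155 − (24 + 35 + 21 + 43) gives (2,4) = 32.
From column 4, 155 − (19 + 32 + 28 + 36) gives (3,4) = 40.
Column 5 must total 155; the given cells sum to 121, so (4,5) = 34.
Main diagonal: 41 + 35 + 28 + 22 + ? = 155, so (3,3) = 29.
Using column 3: 38 + 21 + 29 + 25 + ? → (4,3) = 155 − 113 = 42.
From row 4, 155 − (20 + 42 + 28 + 34) gives (4,2) = 31.
The remaining cell in anti-diagonal is (5,1) = 155 − 122 = 33.
Row 5: 33 + 25 + 36 + 22 + ? = 155, so (5,2) = 39.
From column 1, 155 − (41 + 24 + 20 + 33) gives (3,1) = 37.
Column 2: 27 + 35 + 31 + 39 + ? = 155, so (3,2) = 23.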